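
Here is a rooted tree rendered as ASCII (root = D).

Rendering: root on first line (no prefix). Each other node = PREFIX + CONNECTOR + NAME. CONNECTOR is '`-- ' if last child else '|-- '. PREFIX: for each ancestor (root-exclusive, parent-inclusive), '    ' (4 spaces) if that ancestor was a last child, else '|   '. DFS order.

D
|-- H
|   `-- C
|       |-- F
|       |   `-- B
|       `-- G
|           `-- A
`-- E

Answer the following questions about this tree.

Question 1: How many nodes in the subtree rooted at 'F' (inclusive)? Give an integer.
Answer: 2

Derivation:
Subtree rooted at F contains: B, F
Count = 2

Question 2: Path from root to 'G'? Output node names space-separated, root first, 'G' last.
Walk down from root: D -> H -> C -> G

Answer: D H C G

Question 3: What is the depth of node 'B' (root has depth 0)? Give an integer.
Answer: 4

Derivation:
Path from root to B: D -> H -> C -> F -> B
Depth = number of edges = 4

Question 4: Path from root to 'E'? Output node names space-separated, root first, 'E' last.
Walk down from root: D -> E

Answer: D E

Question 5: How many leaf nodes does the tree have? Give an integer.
Answer: 3

Derivation:
Leaves (nodes with no children): A, B, E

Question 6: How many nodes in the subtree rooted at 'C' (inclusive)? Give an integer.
Answer: 5

Derivation:
Subtree rooted at C contains: A, B, C, F, G
Count = 5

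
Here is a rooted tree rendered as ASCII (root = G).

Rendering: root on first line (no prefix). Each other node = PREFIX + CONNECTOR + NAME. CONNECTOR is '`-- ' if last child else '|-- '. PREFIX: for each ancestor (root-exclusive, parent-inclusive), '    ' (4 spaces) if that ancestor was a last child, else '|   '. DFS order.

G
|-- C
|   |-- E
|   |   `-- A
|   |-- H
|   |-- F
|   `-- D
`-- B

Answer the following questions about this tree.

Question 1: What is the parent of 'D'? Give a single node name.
Answer: C

Derivation:
Scan adjacency: D appears as child of C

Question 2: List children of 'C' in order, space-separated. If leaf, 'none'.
Answer: E H F D

Derivation:
Node C's children (from adjacency): E, H, F, D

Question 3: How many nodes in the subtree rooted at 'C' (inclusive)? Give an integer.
Subtree rooted at C contains: A, C, D, E, F, H
Count = 6

Answer: 6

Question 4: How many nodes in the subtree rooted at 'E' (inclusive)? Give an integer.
Answer: 2

Derivation:
Subtree rooted at E contains: A, E
Count = 2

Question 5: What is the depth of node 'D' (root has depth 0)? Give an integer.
Answer: 2

Derivation:
Path from root to D: G -> C -> D
Depth = number of edges = 2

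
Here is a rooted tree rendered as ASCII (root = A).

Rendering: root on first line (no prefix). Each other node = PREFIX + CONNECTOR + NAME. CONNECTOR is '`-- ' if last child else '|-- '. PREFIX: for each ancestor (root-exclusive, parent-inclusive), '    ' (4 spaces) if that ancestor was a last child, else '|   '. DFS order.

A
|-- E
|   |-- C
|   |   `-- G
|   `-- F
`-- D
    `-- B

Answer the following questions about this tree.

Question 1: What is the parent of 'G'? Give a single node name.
Scan adjacency: G appears as child of C

Answer: C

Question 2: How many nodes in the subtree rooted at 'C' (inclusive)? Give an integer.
Answer: 2

Derivation:
Subtree rooted at C contains: C, G
Count = 2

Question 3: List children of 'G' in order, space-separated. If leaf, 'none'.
Answer: none

Derivation:
Node G's children (from adjacency): (leaf)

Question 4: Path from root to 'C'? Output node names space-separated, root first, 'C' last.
Answer: A E C

Derivation:
Walk down from root: A -> E -> C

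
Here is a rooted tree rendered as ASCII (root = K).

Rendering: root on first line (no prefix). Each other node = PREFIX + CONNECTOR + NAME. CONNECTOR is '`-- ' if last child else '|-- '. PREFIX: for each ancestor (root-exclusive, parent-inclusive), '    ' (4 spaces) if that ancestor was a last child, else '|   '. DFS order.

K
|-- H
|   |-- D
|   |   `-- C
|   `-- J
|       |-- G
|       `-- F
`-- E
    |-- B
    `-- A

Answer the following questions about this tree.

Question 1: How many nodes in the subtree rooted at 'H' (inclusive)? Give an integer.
Subtree rooted at H contains: C, D, F, G, H, J
Count = 6

Answer: 6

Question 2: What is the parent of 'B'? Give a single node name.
Answer: E

Derivation:
Scan adjacency: B appears as child of E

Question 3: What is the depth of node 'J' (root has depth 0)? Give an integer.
Answer: 2

Derivation:
Path from root to J: K -> H -> J
Depth = number of edges = 2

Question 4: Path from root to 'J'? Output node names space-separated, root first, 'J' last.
Answer: K H J

Derivation:
Walk down from root: K -> H -> J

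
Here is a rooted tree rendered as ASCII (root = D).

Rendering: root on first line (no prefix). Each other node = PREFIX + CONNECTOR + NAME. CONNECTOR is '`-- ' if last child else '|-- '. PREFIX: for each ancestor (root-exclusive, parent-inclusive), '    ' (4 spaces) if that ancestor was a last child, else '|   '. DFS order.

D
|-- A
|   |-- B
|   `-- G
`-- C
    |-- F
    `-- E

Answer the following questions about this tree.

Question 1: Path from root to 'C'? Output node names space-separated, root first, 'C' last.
Walk down from root: D -> C

Answer: D C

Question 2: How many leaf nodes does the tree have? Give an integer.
Leaves (nodes with no children): B, E, F, G

Answer: 4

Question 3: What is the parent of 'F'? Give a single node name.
Answer: C

Derivation:
Scan adjacency: F appears as child of C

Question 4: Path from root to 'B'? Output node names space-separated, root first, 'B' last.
Answer: D A B

Derivation:
Walk down from root: D -> A -> B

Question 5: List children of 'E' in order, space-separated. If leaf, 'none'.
Answer: none

Derivation:
Node E's children (from adjacency): (leaf)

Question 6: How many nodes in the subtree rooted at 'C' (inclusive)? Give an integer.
Subtree rooted at C contains: C, E, F
Count = 3

Answer: 3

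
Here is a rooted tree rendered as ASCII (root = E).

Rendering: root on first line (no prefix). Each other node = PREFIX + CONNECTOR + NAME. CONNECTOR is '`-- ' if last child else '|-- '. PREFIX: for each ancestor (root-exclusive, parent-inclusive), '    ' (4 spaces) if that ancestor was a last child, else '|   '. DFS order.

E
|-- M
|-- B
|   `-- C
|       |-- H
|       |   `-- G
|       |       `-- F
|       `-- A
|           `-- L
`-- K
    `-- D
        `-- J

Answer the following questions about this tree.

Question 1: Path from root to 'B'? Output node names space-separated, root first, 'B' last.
Answer: E B

Derivation:
Walk down from root: E -> B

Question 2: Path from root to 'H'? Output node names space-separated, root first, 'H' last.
Walk down from root: E -> B -> C -> H

Answer: E B C H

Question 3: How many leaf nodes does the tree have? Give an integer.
Leaves (nodes with no children): F, J, L, M

Answer: 4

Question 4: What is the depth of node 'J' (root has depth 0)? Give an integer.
Path from root to J: E -> K -> D -> J
Depth = number of edges = 3

Answer: 3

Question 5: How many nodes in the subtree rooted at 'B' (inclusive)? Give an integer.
Subtree rooted at B contains: A, B, C, F, G, H, L
Count = 7

Answer: 7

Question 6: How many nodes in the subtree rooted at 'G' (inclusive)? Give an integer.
Answer: 2

Derivation:
Subtree rooted at G contains: F, G
Count = 2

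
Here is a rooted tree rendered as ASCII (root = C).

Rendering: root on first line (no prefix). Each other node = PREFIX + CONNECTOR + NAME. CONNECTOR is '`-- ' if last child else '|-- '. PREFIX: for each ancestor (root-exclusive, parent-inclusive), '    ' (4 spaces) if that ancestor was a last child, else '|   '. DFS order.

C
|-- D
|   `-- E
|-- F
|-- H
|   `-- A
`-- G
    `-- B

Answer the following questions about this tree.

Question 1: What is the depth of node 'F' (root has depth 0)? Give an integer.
Path from root to F: C -> F
Depth = number of edges = 1

Answer: 1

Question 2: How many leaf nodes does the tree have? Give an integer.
Answer: 4

Derivation:
Leaves (nodes with no children): A, B, E, F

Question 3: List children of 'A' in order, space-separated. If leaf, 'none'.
Answer: none

Derivation:
Node A's children (from adjacency): (leaf)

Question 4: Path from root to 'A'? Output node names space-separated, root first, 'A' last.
Walk down from root: C -> H -> A

Answer: C H A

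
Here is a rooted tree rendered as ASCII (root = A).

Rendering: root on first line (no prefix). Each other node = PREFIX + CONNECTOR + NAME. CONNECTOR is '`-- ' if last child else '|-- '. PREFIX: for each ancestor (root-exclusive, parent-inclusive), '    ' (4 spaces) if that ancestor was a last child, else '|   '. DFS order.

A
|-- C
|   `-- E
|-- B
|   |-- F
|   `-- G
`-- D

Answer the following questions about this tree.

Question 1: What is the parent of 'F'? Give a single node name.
Answer: B

Derivation:
Scan adjacency: F appears as child of B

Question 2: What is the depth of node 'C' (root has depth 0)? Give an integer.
Path from root to C: A -> C
Depth = number of edges = 1

Answer: 1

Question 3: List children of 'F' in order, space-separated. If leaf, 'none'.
Node F's children (from adjacency): (leaf)

Answer: none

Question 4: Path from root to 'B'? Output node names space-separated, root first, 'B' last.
Answer: A B

Derivation:
Walk down from root: A -> B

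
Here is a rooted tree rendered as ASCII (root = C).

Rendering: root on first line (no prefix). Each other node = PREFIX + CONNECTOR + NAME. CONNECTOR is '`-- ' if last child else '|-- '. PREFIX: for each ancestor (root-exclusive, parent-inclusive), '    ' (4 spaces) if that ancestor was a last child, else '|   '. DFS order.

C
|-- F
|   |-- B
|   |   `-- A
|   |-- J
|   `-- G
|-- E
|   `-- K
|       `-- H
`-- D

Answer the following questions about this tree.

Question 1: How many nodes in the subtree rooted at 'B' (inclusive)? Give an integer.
Answer: 2

Derivation:
Subtree rooted at B contains: A, B
Count = 2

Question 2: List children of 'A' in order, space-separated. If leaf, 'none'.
Answer: none

Derivation:
Node A's children (from adjacency): (leaf)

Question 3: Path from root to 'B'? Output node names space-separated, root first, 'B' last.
Answer: C F B

Derivation:
Walk down from root: C -> F -> B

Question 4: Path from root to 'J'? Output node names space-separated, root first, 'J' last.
Answer: C F J

Derivation:
Walk down from root: C -> F -> J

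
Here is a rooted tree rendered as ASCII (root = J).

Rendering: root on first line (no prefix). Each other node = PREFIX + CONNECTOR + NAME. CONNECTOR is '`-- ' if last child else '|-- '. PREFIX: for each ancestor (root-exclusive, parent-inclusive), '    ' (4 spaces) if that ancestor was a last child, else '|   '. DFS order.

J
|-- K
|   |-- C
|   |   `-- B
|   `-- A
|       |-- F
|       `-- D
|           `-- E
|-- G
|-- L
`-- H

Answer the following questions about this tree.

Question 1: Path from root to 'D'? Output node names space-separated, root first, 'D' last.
Answer: J K A D

Derivation:
Walk down from root: J -> K -> A -> D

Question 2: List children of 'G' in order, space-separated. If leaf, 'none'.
Node G's children (from adjacency): (leaf)

Answer: none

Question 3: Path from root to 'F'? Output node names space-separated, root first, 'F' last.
Answer: J K A F

Derivation:
Walk down from root: J -> K -> A -> F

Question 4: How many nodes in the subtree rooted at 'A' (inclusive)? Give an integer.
Subtree rooted at A contains: A, D, E, F
Count = 4

Answer: 4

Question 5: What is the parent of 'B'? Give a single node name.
Scan adjacency: B appears as child of C

Answer: C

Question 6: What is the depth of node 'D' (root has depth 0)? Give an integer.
Answer: 3

Derivation:
Path from root to D: J -> K -> A -> D
Depth = number of edges = 3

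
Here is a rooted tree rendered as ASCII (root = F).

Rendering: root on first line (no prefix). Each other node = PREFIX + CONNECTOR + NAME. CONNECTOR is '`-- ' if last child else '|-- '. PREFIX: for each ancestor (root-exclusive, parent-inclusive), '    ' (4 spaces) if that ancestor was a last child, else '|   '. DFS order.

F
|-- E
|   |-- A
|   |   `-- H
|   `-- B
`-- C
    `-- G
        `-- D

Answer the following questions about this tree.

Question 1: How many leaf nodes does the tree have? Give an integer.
Leaves (nodes with no children): B, D, H

Answer: 3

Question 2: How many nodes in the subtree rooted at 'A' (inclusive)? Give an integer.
Subtree rooted at A contains: A, H
Count = 2

Answer: 2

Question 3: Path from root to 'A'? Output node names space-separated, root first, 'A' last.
Answer: F E A

Derivation:
Walk down from root: F -> E -> A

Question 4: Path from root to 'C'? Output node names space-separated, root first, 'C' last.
Walk down from root: F -> C

Answer: F C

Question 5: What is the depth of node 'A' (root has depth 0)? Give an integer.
Answer: 2

Derivation:
Path from root to A: F -> E -> A
Depth = number of edges = 2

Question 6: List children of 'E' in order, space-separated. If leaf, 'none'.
Answer: A B

Derivation:
Node E's children (from adjacency): A, B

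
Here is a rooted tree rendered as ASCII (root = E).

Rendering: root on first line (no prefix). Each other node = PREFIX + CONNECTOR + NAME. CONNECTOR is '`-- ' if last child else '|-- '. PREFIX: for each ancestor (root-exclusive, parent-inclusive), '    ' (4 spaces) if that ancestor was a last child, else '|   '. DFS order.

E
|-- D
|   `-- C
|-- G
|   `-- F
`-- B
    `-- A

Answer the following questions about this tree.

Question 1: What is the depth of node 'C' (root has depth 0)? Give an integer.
Answer: 2

Derivation:
Path from root to C: E -> D -> C
Depth = number of edges = 2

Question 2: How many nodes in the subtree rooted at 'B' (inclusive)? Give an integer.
Answer: 2

Derivation:
Subtree rooted at B contains: A, B
Count = 2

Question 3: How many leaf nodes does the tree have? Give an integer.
Answer: 3

Derivation:
Leaves (nodes with no children): A, C, F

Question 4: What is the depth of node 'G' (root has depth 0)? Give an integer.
Answer: 1

Derivation:
Path from root to G: E -> G
Depth = number of edges = 1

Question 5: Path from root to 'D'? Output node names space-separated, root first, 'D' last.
Answer: E D

Derivation:
Walk down from root: E -> D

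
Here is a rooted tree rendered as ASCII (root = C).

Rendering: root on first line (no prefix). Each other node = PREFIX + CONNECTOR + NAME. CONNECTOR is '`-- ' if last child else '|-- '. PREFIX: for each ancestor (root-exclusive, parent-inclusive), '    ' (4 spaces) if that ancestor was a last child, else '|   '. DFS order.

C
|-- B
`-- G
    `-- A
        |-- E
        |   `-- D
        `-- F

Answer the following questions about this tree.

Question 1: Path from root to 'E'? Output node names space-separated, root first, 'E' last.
Walk down from root: C -> G -> A -> E

Answer: C G A E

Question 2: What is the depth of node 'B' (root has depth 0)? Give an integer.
Answer: 1

Derivation:
Path from root to B: C -> B
Depth = number of edges = 1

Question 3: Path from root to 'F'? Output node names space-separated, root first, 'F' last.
Walk down from root: C -> G -> A -> F

Answer: C G A F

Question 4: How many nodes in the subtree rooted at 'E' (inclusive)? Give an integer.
Subtree rooted at E contains: D, E
Count = 2

Answer: 2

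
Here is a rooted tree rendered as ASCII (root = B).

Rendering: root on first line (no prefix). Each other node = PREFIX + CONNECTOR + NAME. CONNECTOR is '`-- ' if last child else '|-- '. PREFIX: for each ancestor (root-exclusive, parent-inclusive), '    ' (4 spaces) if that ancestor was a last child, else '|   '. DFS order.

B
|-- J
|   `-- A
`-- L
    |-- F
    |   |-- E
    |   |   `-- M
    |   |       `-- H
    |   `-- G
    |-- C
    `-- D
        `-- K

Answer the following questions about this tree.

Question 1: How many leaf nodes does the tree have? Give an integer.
Answer: 5

Derivation:
Leaves (nodes with no children): A, C, G, H, K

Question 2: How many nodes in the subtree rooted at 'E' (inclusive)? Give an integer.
Subtree rooted at E contains: E, H, M
Count = 3

Answer: 3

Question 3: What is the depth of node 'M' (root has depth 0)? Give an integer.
Path from root to M: B -> L -> F -> E -> M
Depth = number of edges = 4

Answer: 4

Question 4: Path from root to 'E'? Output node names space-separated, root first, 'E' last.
Walk down from root: B -> L -> F -> E

Answer: B L F E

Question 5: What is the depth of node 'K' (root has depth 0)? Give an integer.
Path from root to K: B -> L -> D -> K
Depth = number of edges = 3

Answer: 3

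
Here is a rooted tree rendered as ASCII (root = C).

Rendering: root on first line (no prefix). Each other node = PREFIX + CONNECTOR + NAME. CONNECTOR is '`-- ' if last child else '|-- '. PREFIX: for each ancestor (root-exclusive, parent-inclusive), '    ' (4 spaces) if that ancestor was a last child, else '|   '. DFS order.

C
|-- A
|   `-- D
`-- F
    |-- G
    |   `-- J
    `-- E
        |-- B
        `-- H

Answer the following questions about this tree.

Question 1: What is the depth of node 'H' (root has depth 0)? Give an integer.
Answer: 3

Derivation:
Path from root to H: C -> F -> E -> H
Depth = number of edges = 3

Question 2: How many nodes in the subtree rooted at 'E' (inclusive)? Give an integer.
Answer: 3

Derivation:
Subtree rooted at E contains: B, E, H
Count = 3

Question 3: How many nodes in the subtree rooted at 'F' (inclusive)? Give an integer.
Answer: 6

Derivation:
Subtree rooted at F contains: B, E, F, G, H, J
Count = 6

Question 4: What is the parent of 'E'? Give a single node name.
Scan adjacency: E appears as child of F

Answer: F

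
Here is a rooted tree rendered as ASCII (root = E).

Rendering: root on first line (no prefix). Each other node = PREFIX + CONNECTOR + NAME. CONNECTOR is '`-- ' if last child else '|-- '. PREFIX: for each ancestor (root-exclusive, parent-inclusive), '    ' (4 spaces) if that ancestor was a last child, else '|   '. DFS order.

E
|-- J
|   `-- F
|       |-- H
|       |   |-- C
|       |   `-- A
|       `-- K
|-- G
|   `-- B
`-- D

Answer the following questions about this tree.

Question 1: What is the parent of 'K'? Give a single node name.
Answer: F

Derivation:
Scan adjacency: K appears as child of F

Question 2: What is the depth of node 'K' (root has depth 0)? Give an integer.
Answer: 3

Derivation:
Path from root to K: E -> J -> F -> K
Depth = number of edges = 3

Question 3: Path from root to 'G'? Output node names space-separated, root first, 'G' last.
Walk down from root: E -> G

Answer: E G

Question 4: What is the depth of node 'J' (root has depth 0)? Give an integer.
Answer: 1

Derivation:
Path from root to J: E -> J
Depth = number of edges = 1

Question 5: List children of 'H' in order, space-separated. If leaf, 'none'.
Node H's children (from adjacency): C, A

Answer: C A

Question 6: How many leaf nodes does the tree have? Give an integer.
Leaves (nodes with no children): A, B, C, D, K

Answer: 5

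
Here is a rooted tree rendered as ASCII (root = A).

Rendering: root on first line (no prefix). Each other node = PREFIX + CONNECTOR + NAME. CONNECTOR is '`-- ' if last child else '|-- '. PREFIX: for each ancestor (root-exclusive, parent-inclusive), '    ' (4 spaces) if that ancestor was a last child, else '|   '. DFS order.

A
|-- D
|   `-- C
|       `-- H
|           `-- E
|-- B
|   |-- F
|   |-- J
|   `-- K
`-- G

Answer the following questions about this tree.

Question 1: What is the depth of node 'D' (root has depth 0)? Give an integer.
Answer: 1

Derivation:
Path from root to D: A -> D
Depth = number of edges = 1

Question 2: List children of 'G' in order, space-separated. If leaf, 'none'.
Answer: none

Derivation:
Node G's children (from adjacency): (leaf)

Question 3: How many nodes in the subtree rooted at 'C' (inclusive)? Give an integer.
Answer: 3

Derivation:
Subtree rooted at C contains: C, E, H
Count = 3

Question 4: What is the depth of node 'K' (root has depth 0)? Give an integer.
Path from root to K: A -> B -> K
Depth = number of edges = 2

Answer: 2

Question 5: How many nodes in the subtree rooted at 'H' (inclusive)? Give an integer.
Answer: 2

Derivation:
Subtree rooted at H contains: E, H
Count = 2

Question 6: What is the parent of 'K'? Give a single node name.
Answer: B

Derivation:
Scan adjacency: K appears as child of B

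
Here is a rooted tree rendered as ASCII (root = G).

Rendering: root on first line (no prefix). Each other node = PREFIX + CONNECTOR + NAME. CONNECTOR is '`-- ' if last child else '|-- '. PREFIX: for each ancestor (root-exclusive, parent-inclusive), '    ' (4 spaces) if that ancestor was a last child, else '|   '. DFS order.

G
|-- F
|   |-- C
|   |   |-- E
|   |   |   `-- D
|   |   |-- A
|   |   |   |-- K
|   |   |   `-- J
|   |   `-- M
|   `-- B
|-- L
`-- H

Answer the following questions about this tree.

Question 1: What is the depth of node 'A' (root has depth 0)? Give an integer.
Answer: 3

Derivation:
Path from root to A: G -> F -> C -> A
Depth = number of edges = 3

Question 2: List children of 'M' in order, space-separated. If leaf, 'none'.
Answer: none

Derivation:
Node M's children (from adjacency): (leaf)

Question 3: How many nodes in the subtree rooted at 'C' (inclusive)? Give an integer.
Subtree rooted at C contains: A, C, D, E, J, K, M
Count = 7

Answer: 7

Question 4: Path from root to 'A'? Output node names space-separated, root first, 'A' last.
Answer: G F C A

Derivation:
Walk down from root: G -> F -> C -> A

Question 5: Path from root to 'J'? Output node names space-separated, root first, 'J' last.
Walk down from root: G -> F -> C -> A -> J

Answer: G F C A J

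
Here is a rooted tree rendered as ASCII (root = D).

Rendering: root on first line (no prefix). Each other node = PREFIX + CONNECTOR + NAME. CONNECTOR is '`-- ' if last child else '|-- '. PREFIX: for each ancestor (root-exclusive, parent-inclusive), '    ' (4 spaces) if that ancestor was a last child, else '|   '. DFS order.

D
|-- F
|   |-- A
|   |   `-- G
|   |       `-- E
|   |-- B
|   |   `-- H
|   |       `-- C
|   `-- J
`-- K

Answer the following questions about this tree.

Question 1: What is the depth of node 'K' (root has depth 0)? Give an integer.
Answer: 1

Derivation:
Path from root to K: D -> K
Depth = number of edges = 1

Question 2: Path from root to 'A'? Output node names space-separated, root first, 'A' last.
Walk down from root: D -> F -> A

Answer: D F A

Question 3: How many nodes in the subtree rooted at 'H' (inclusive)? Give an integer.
Answer: 2

Derivation:
Subtree rooted at H contains: C, H
Count = 2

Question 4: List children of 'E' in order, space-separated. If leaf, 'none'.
Answer: none

Derivation:
Node E's children (from adjacency): (leaf)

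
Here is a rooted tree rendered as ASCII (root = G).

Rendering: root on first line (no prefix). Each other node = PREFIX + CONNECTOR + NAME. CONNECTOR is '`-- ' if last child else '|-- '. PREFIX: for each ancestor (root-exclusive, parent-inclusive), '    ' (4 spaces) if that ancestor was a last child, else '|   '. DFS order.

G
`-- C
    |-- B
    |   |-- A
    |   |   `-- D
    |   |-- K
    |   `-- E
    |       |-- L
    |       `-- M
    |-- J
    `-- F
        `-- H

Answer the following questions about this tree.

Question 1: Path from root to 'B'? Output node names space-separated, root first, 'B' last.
Walk down from root: G -> C -> B

Answer: G C B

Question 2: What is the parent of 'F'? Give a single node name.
Scan adjacency: F appears as child of C

Answer: C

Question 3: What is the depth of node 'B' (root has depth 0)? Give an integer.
Answer: 2

Derivation:
Path from root to B: G -> C -> B
Depth = number of edges = 2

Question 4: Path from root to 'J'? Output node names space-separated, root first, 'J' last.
Walk down from root: G -> C -> J

Answer: G C J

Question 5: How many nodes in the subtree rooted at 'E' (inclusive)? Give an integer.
Subtree rooted at E contains: E, L, M
Count = 3

Answer: 3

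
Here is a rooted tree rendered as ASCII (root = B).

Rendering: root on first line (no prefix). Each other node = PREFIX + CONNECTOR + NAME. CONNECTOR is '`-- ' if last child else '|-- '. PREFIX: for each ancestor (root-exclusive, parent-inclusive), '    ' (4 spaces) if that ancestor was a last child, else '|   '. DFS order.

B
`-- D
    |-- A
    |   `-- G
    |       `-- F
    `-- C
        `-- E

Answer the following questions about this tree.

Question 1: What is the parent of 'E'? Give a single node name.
Answer: C

Derivation:
Scan adjacency: E appears as child of C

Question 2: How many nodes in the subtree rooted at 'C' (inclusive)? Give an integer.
Subtree rooted at C contains: C, E
Count = 2

Answer: 2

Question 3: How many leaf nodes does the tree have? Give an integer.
Answer: 2

Derivation:
Leaves (nodes with no children): E, F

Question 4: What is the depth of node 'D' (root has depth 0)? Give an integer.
Path from root to D: B -> D
Depth = number of edges = 1

Answer: 1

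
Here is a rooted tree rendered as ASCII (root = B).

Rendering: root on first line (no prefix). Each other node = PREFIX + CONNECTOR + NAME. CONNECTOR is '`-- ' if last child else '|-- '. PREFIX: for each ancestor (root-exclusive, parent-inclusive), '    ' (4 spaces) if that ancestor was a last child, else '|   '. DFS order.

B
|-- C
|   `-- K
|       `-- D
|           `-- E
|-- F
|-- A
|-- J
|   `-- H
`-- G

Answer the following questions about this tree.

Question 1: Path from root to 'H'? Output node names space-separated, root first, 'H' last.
Walk down from root: B -> J -> H

Answer: B J H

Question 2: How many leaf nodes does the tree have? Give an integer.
Leaves (nodes with no children): A, E, F, G, H

Answer: 5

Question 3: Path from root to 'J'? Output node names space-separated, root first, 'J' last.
Walk down from root: B -> J

Answer: B J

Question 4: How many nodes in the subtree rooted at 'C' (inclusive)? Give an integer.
Answer: 4

Derivation:
Subtree rooted at C contains: C, D, E, K
Count = 4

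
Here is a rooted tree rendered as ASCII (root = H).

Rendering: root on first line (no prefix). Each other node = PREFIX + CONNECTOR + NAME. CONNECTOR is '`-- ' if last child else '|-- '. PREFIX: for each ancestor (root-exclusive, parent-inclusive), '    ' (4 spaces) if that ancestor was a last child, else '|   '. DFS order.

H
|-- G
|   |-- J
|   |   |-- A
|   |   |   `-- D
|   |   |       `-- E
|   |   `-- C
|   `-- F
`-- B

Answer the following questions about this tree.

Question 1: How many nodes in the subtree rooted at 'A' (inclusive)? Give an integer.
Subtree rooted at A contains: A, D, E
Count = 3

Answer: 3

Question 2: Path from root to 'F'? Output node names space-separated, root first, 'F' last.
Walk down from root: H -> G -> F

Answer: H G F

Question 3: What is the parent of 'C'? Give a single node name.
Scan adjacency: C appears as child of J

Answer: J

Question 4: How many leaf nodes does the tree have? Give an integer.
Leaves (nodes with no children): B, C, E, F

Answer: 4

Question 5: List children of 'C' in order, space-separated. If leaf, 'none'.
Node C's children (from adjacency): (leaf)

Answer: none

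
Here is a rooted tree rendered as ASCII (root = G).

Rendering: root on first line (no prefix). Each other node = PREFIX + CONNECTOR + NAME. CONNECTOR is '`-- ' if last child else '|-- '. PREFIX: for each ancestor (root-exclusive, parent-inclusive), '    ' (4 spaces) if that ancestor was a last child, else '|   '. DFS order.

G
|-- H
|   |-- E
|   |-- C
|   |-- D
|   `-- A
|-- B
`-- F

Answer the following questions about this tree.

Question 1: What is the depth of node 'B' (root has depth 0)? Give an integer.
Answer: 1

Derivation:
Path from root to B: G -> B
Depth = number of edges = 1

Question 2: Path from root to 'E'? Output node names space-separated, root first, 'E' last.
Answer: G H E

Derivation:
Walk down from root: G -> H -> E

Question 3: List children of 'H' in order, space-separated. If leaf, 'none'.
Node H's children (from adjacency): E, C, D, A

Answer: E C D A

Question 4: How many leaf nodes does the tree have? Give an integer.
Leaves (nodes with no children): A, B, C, D, E, F

Answer: 6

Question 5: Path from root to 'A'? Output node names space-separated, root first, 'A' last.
Answer: G H A

Derivation:
Walk down from root: G -> H -> A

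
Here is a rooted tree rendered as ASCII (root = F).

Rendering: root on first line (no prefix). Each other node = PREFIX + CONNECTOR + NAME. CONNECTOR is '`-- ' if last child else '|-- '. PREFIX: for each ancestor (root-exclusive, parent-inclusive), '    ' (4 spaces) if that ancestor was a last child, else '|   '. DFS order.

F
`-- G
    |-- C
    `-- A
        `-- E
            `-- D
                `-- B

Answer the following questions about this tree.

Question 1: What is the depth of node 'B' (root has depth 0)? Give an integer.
Path from root to B: F -> G -> A -> E -> D -> B
Depth = number of edges = 5

Answer: 5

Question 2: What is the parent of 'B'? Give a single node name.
Scan adjacency: B appears as child of D

Answer: D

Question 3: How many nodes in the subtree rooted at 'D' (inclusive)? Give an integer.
Subtree rooted at D contains: B, D
Count = 2

Answer: 2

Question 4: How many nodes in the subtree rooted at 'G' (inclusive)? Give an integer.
Subtree rooted at G contains: A, B, C, D, E, G
Count = 6

Answer: 6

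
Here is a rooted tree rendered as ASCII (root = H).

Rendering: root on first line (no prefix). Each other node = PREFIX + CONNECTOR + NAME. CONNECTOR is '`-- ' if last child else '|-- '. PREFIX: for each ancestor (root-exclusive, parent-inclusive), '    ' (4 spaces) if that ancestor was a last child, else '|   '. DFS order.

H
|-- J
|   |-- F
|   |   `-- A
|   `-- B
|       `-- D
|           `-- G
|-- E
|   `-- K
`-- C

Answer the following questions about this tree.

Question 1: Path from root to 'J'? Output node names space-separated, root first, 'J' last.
Walk down from root: H -> J

Answer: H J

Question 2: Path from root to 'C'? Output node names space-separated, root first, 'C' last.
Answer: H C

Derivation:
Walk down from root: H -> C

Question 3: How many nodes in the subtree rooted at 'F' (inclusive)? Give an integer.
Subtree rooted at F contains: A, F
Count = 2

Answer: 2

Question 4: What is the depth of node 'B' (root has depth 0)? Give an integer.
Path from root to B: H -> J -> B
Depth = number of edges = 2

Answer: 2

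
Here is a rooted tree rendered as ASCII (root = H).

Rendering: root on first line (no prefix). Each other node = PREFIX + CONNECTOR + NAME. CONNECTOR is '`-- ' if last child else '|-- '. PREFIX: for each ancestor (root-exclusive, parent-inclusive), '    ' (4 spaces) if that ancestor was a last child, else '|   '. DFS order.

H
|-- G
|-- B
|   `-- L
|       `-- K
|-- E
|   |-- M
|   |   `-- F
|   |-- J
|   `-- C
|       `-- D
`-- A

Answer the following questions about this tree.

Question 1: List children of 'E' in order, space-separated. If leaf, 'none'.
Answer: M J C

Derivation:
Node E's children (from adjacency): M, J, C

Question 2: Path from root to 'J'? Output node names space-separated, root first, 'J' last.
Walk down from root: H -> E -> J

Answer: H E J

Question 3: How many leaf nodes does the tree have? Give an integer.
Answer: 6

Derivation:
Leaves (nodes with no children): A, D, F, G, J, K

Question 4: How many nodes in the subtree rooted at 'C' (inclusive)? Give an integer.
Subtree rooted at C contains: C, D
Count = 2

Answer: 2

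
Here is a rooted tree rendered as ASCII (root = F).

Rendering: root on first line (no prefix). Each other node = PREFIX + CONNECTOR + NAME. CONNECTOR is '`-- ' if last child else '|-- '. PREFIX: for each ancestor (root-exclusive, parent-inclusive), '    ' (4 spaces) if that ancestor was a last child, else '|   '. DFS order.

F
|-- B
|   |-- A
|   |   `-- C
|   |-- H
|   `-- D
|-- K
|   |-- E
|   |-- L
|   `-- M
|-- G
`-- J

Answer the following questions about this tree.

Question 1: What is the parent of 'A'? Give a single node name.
Scan adjacency: A appears as child of B

Answer: B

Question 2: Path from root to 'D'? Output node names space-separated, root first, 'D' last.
Answer: F B D

Derivation:
Walk down from root: F -> B -> D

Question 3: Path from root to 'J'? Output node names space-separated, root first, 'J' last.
Answer: F J

Derivation:
Walk down from root: F -> J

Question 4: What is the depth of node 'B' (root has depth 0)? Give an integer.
Answer: 1

Derivation:
Path from root to B: F -> B
Depth = number of edges = 1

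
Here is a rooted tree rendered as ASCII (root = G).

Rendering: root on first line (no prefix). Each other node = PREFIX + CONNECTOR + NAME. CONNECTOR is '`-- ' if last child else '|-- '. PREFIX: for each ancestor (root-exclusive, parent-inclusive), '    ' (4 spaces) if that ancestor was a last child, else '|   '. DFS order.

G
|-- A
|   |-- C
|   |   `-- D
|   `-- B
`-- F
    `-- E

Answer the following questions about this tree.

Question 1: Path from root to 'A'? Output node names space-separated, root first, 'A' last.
Answer: G A

Derivation:
Walk down from root: G -> A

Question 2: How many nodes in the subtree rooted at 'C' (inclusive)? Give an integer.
Answer: 2

Derivation:
Subtree rooted at C contains: C, D
Count = 2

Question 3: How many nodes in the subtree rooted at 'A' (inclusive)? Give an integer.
Subtree rooted at A contains: A, B, C, D
Count = 4

Answer: 4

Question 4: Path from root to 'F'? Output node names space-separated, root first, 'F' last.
Walk down from root: G -> F

Answer: G F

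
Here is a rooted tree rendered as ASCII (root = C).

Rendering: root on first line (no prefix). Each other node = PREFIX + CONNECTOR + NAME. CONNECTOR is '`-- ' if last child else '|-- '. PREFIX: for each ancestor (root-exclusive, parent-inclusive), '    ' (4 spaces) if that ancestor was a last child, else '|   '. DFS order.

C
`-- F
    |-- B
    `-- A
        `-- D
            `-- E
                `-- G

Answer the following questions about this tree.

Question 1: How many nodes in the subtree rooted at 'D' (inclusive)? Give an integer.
Subtree rooted at D contains: D, E, G
Count = 3

Answer: 3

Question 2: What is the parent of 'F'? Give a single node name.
Answer: C

Derivation:
Scan adjacency: F appears as child of C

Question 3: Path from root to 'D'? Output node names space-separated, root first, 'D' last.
Walk down from root: C -> F -> A -> D

Answer: C F A D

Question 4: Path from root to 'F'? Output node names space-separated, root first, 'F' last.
Walk down from root: C -> F

Answer: C F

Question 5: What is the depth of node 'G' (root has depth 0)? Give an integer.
Path from root to G: C -> F -> A -> D -> E -> G
Depth = number of edges = 5

Answer: 5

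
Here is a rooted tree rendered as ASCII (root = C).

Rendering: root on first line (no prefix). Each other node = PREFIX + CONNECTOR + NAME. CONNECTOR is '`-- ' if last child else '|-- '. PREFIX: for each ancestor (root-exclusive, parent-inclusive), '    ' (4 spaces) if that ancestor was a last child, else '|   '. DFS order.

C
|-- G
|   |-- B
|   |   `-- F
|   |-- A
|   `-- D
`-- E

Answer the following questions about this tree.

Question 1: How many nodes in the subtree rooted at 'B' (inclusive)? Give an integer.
Answer: 2

Derivation:
Subtree rooted at B contains: B, F
Count = 2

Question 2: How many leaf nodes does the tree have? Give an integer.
Leaves (nodes with no children): A, D, E, F

Answer: 4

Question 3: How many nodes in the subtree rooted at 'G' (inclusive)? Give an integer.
Subtree rooted at G contains: A, B, D, F, G
Count = 5

Answer: 5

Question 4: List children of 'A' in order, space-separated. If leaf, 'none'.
Node A's children (from adjacency): (leaf)

Answer: none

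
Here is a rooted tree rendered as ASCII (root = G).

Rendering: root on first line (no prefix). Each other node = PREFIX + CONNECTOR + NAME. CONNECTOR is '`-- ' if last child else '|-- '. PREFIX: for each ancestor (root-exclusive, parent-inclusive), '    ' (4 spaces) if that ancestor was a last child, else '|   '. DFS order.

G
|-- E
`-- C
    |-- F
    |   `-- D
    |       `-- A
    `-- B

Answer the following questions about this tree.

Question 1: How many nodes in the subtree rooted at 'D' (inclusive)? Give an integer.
Answer: 2

Derivation:
Subtree rooted at D contains: A, D
Count = 2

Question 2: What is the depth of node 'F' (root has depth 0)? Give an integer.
Answer: 2

Derivation:
Path from root to F: G -> C -> F
Depth = number of edges = 2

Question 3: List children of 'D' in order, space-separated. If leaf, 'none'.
Node D's children (from adjacency): A

Answer: A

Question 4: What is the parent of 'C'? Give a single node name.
Answer: G

Derivation:
Scan adjacency: C appears as child of G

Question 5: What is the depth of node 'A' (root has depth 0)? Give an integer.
Path from root to A: G -> C -> F -> D -> A
Depth = number of edges = 4

Answer: 4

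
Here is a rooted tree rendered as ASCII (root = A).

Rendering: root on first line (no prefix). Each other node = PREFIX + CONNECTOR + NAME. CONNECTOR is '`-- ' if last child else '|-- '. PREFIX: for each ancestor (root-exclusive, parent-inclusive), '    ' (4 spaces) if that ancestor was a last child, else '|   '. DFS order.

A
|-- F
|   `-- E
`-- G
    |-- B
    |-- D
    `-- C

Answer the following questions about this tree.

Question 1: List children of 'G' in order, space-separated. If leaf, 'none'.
Node G's children (from adjacency): B, D, C

Answer: B D C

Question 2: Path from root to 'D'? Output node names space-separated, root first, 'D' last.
Walk down from root: A -> G -> D

Answer: A G D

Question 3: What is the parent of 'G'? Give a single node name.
Scan adjacency: G appears as child of A

Answer: A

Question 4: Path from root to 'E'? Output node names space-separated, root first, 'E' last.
Answer: A F E

Derivation:
Walk down from root: A -> F -> E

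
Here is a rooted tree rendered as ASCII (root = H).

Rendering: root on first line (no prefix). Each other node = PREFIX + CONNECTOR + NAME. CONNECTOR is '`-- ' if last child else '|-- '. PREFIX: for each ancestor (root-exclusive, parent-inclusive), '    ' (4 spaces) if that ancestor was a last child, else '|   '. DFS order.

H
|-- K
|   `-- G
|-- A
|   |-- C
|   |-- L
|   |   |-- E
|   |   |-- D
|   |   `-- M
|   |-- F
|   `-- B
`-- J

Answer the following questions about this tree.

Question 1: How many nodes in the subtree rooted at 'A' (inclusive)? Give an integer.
Answer: 8

Derivation:
Subtree rooted at A contains: A, B, C, D, E, F, L, M
Count = 8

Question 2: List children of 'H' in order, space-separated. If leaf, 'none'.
Node H's children (from adjacency): K, A, J

Answer: K A J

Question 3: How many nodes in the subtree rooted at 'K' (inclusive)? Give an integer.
Answer: 2

Derivation:
Subtree rooted at K contains: G, K
Count = 2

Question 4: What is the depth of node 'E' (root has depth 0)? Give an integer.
Path from root to E: H -> A -> L -> E
Depth = number of edges = 3

Answer: 3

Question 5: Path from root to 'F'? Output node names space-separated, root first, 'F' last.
Walk down from root: H -> A -> F

Answer: H A F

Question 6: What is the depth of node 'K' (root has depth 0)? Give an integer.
Answer: 1

Derivation:
Path from root to K: H -> K
Depth = number of edges = 1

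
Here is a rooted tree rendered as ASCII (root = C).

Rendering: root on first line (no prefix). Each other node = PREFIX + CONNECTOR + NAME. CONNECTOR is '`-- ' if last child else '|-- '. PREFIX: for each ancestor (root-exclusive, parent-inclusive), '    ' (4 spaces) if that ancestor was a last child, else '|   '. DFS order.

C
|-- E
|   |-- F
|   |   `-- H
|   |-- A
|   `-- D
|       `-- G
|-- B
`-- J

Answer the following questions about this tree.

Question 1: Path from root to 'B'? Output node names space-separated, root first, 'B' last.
Answer: C B

Derivation:
Walk down from root: C -> B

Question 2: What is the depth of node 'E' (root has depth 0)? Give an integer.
Path from root to E: C -> E
Depth = number of edges = 1

Answer: 1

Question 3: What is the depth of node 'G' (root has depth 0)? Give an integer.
Path from root to G: C -> E -> D -> G
Depth = number of edges = 3

Answer: 3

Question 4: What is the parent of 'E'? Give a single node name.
Scan adjacency: E appears as child of C

Answer: C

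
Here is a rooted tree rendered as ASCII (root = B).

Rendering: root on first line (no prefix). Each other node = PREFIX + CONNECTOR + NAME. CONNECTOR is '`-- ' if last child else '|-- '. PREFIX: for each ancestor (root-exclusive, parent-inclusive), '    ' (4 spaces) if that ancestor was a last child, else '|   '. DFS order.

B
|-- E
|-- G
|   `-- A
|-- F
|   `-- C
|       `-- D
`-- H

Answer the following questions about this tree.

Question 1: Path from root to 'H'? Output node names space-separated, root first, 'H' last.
Answer: B H

Derivation:
Walk down from root: B -> H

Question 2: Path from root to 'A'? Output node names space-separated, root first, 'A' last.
Walk down from root: B -> G -> A

Answer: B G A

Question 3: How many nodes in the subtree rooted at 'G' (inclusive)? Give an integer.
Subtree rooted at G contains: A, G
Count = 2

Answer: 2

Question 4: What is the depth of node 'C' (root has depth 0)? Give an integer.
Path from root to C: B -> F -> C
Depth = number of edges = 2

Answer: 2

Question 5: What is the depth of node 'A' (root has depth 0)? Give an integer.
Path from root to A: B -> G -> A
Depth = number of edges = 2

Answer: 2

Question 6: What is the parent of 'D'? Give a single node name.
Scan adjacency: D appears as child of C

Answer: C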